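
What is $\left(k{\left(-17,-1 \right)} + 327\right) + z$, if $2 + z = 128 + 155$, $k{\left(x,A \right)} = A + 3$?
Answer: $610$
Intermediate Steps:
$k{\left(x,A \right)} = 3 + A$
$z = 281$ ($z = -2 + \left(128 + 155\right) = -2 + 283 = 281$)
$\left(k{\left(-17,-1 \right)} + 327\right) + z = \left(\left(3 - 1\right) + 327\right) + 281 = \left(2 + 327\right) + 281 = 329 + 281 = 610$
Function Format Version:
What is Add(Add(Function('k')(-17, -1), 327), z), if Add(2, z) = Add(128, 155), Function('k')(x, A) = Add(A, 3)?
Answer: 610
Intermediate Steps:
Function('k')(x, A) = Add(3, A)
z = 281 (z = Add(-2, Add(128, 155)) = Add(-2, 283) = 281)
Add(Add(Function('k')(-17, -1), 327), z) = Add(Add(Add(3, -1), 327), 281) = Add(Add(2, 327), 281) = Add(329, 281) = 610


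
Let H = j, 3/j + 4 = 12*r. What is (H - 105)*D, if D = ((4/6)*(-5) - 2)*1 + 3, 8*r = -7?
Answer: 7119/29 ≈ 245.48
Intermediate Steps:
r = -7/8 (r = (⅛)*(-7) = -7/8 ≈ -0.87500)
j = -6/29 (j = 3/(-4 + 12*(-7/8)) = 3/(-4 - 21/2) = 3/(-29/2) = 3*(-2/29) = -6/29 ≈ -0.20690)
H = -6/29 ≈ -0.20690
D = -7/3 (D = ((4*(⅙))*(-5) - 2)*1 + 3 = ((⅔)*(-5) - 2)*1 + 3 = (-10/3 - 2)*1 + 3 = -16/3*1 + 3 = -16/3 + 3 = -7/3 ≈ -2.3333)
(H - 105)*D = (-6/29 - 105)*(-7/3) = -3051/29*(-7/3) = 7119/29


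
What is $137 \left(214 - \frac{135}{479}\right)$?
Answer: $\frac{14024827}{479} \approx 29279.0$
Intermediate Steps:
$137 \left(214 - \frac{135}{479}\right) = 137 \cdot \frac{102371}{479} = \frac{14024827}{479}$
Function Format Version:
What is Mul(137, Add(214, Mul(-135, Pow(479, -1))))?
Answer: Rational(14024827, 479) ≈ 29279.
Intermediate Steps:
Mul(137, Add(214, Mul(-135, Pow(479, -1)))) = Mul(137, Add(214, Mul(-135, Rational(1, 479)))) = Mul(137, Add(214, Rational(-135, 479))) = Mul(137, Rational(102371, 479)) = Rational(14024827, 479)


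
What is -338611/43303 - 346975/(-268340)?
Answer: -1166735651/178768108 ≈ -6.5265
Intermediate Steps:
-338611/43303 - 346975/(-268340) = -338611*1/43303 - 346975*(-1/268340) = -26047/3331 + 69395/53668 = -1166735651/178768108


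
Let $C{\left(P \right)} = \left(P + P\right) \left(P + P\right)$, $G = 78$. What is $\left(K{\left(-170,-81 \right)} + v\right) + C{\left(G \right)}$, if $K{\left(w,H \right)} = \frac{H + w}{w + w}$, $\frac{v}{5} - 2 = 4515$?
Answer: $\frac{15953391}{340} \approx 46922.0$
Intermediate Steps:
$C{\left(P \right)} = 4 P^{2}$ ($C{\left(P \right)} = 2 P 2 P = 4 P^{2}$)
$v = 22585$ ($v = 10 + 5 \cdot 4515 = 10 + 22575 = 22585$)
$K{\left(w,H \right)} = \frac{H + w}{2 w}$
$\left(K{\left(-170,-81 \right)} + v\right) + C{\left(G \right)} = \left(\frac{-81 - 170}{2 \left(-170\right)} + 22585\right) + 4 \cdot 78^{2} = \left(\frac{1}{2} \left(- \frac{1}{170}\right) \left(-251\right) + 22585\right) + 4 \cdot 6084 = \left(\frac{251}{340} + 22585\right) + 24336 = \frac{7679151}{340} + 24336 = \frac{15953391}{340}$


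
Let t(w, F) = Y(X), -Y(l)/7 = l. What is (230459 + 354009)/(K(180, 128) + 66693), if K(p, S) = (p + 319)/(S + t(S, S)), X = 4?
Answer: 58446800/6669799 ≈ 8.7629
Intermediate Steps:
Y(l) = -7*l
t(w, F) = -28 (t(w, F) = -7*4 = -28)
K(p, S) = (319 + p)/(-28 + S) (K(p, S) = (p + 319)/(S - 28) = (319 + p)/(-28 + S))
(230459 + 354009)/(K(180, 128) + 66693) = (230459 + 354009)/((319 + 180)/(-28 + 128) + 66693) = 584468/(499/100 + 66693) = 584468/(6669799/100) = 584468*(100/6669799) = 58446800/6669799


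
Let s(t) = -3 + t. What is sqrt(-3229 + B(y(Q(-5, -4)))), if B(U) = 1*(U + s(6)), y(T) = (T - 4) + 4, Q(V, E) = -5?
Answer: 3*I*sqrt(359) ≈ 56.842*I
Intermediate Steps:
y(T) = T (y(T) = (-4 + T) + 4 = T)
B(U) = 3 + U (B(U) = 1*(U + (-3 + 6)) = 1*(U + 3) = 1*(3 + U) = 3 + U)
sqrt(-3229 + B(y(Q(-5, -4)))) = sqrt(-3229 + (3 - 5)) = sqrt(-3229 - 2) = sqrt(-3231) = 3*I*sqrt(359)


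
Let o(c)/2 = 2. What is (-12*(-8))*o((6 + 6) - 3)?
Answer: 384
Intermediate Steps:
o(c) = 4 (o(c) = 2*2 = 4)
(-12*(-8))*o((6 + 6) - 3) = -12*(-8)*4 = 96*4 = 384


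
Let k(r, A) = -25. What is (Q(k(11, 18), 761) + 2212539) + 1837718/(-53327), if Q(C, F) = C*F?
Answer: 116971683360/53327 ≈ 2.1935e+6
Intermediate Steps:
(Q(k(11, 18), 761) + 2212539) + 1837718/(-53327) = (-25*761 + 2212539) + 1837718/(-53327) = (-19025 + 2212539) + 1837718*(-1/53327) = 2193514 - 1837718/53327 = 116971683360/53327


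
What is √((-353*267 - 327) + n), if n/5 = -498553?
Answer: 11*I*√21383 ≈ 1608.5*I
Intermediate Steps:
n = -2492765 (n = 5*(-498553) = -2492765)
√((-353*267 - 327) + n) = √((-353*267 - 327) - 2492765) = √((-94251 - 327) - 2492765) = √(-94578 - 2492765) = √(-2587343) = 11*I*√21383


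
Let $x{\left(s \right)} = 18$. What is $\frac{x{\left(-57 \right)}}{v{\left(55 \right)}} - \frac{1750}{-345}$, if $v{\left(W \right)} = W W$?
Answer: $\frac{1059992}{208725} \approx 5.0784$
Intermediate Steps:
$v{\left(W \right)} = W^{2}$
$\frac{x{\left(-57 \right)}}{v{\left(55 \right)}} - \frac{1750}{-345} = \frac{18}{55^{2}} - \frac{1750}{-345} = \frac{18}{3025} - - \frac{350}{69} = 18 \cdot \frac{1}{3025} + \frac{350}{69} = \frac{18}{3025} + \frac{350}{69} = \frac{1059992}{208725}$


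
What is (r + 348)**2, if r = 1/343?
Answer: 14248003225/117649 ≈ 1.2111e+5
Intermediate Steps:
r = 1/343 ≈ 0.0029155
(r + 348)**2 = (1/343 + 348)**2 = (119365/343)**2 = 14248003225/117649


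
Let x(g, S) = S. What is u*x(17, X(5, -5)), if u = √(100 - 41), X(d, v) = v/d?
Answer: -√59 ≈ -7.6811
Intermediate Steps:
u = √59 ≈ 7.6811
u*x(17, X(5, -5)) = √59*(-5/5) = √59*(-5*⅕) = √59*(-1) = -√59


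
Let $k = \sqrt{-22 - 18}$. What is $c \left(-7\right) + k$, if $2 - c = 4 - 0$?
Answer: $14 + 2 i \sqrt{10} \approx 14.0 + 6.3246 i$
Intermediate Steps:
$k = 2 i \sqrt{10}$ ($k = \sqrt{-40} = 2 i \sqrt{10} \approx 6.3246 i$)
$c = -2$ ($c = 2 - \left(4 - 0\right) = 2 - \left(4 + 0\right) = 2 - 4 = -2$)
$c \left(-7\right) + k = \left(-2\right) \left(-7\right) + 2 i \sqrt{10} = 14 + 2 i \sqrt{10}$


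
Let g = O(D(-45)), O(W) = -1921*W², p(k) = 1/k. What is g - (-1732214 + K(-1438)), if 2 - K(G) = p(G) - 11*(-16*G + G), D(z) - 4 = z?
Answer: -2493864443/1438 ≈ -1.7343e+6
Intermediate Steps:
p(k) = 1/k
D(z) = 4 + z
K(G) = 2 - 1/G - 165*G (K(G) = 2 - (1/G - 11*(-16*G + G)) = 2 - (1/G - (-165)*G) = 2 - (1/G + 165*G) = 2 + (-1/G - 165*G) = 2 - 1/G - 165*G)
g = -3229201 (g = -1921*(4 - 45)² = -1921*(-41)² = -1921*1681 = -3229201)
g - (-1732214 + K(-1438)) = -3229201 - (-1732214 + (2 - 1/(-1438) - 165*(-1438))) = -3229201 - (-1732214 + (2 - 1*(-1/1438) + 237270)) = -3229201 - (-1732214 + (2 + 1/1438 + 237270)) = -3229201 - (-1732214 + 341197137/1438) = -3229201 - 1*(-2149726595/1438) = -3229201 + 2149726595/1438 = -2493864443/1438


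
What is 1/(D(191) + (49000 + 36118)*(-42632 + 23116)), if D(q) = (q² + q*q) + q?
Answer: -1/1661089735 ≈ -6.0201e-10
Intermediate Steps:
D(q) = q + 2*q² (D(q) = (q² + q²) + q = 2*q² + q = q + 2*q²)
1/(D(191) + (49000 + 36118)*(-42632 + 23116)) = 1/(191*(1 + 2*191) + (49000 + 36118)*(-42632 + 23116)) = 1/(191*(1 + 382) + 85118*(-19516)) = 1/(191*383 - 1661162888) = 1/(73153 - 1661162888) = 1/(-1661089735) = -1/1661089735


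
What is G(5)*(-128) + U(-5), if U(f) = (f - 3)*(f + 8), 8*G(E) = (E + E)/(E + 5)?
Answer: -40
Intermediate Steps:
G(E) = E/(4*(5 + E)) (G(E) = ((E + E)/(E + 5))/8 = ((2*E)/(5 + E))/8 = (2*E/(5 + E))/8 = E/(4*(5 + E)))
U(f) = (-3 + f)*(8 + f)
G(5)*(-128) + U(-5) = ((¼)*5/(5 + 5))*(-128) + (-24 + (-5)² + 5*(-5)) = ((¼)*5/10)*(-128) + (-24 + 25 - 25) = ((¼)*5*(⅒))*(-128) - 24 = (⅛)*(-128) - 24 = -16 - 24 = -40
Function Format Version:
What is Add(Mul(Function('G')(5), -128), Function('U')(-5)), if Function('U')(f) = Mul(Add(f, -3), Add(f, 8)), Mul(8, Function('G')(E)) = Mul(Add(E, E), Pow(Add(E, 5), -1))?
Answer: -40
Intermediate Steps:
Function('G')(E) = Mul(Rational(1, 4), E, Pow(Add(5, E), -1)) (Function('G')(E) = Mul(Rational(1, 8), Mul(Add(E, E), Pow(Add(E, 5), -1))) = Mul(Rational(1, 8), Mul(Mul(2, E), Pow(Add(5, E), -1))) = Mul(Rational(1, 8), Mul(2, E, Pow(Add(5, E), -1))) = Mul(Rational(1, 4), E, Pow(Add(5, E), -1)))
Function('U')(f) = Mul(Add(-3, f), Add(8, f))
Add(Mul(Function('G')(5), -128), Function('U')(-5)) = Add(Mul(Mul(Rational(1, 4), 5, Pow(Add(5, 5), -1)), -128), Add(-24, Pow(-5, 2), Mul(5, -5))) = Add(Mul(Mul(Rational(1, 4), 5, Pow(10, -1)), -128), Add(-24, 25, -25)) = Add(Mul(Mul(Rational(1, 4), 5, Rational(1, 10)), -128), -24) = Add(Mul(Rational(1, 8), -128), -24) = Add(-16, -24) = -40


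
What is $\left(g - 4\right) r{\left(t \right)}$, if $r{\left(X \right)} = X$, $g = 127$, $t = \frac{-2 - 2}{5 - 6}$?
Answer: $492$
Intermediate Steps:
$t = 4$ ($t = - \frac{4}{-1} = \left(-4\right) \left(-1\right) = 4$)
$\left(g - 4\right) r{\left(t \right)} = \left(127 - 4\right) 4 = 123 \cdot 4 = 492$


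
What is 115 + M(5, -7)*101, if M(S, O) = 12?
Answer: 1327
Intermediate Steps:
115 + M(5, -7)*101 = 115 + 12*101 = 115 + 1212 = 1327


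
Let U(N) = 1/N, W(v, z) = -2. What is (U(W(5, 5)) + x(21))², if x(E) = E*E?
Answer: 776161/4 ≈ 1.9404e+5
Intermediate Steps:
x(E) = E²
(U(W(5, 5)) + x(21))² = (1/(-2) + 21²)² = (-½ + 441)² = (881/2)² = 776161/4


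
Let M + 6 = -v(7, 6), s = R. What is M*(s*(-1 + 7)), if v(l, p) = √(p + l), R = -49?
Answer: 1764 + 294*√13 ≈ 2824.0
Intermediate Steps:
s = -49
v(l, p) = √(l + p)
M = -6 - √13 (M = -6 - √(7 + 6) = -6 - √13 ≈ -9.6055)
M*(s*(-1 + 7)) = (-6 - √13)*(-49*(-1 + 7)) = (-6 - √13)*(-49*6) = (-6 - √13)*(-294) = 1764 + 294*√13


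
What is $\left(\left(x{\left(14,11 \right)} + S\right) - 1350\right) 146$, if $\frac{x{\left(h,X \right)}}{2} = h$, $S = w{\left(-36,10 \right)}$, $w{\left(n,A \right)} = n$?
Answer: $-198268$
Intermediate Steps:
$S = -36$
$x{\left(h,X \right)} = 2 h$
$\left(\left(x{\left(14,11 \right)} + S\right) - 1350\right) 146 = \left(\left(2 \cdot 14 - 36\right) - 1350\right) 146 = \left(\left(28 - 36\right) - 1350\right) 146 = \left(-8 - 1350\right) 146 = \left(-1358\right) 146 = -198268$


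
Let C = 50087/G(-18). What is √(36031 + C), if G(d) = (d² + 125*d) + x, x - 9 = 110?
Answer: √117559679510/1807 ≈ 189.75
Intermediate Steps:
x = 119 (x = 9 + 110 = 119)
G(d) = 119 + d² + 125*d (G(d) = (d² + 125*d) + 119 = 119 + d² + 125*d)
C = -50087/1807 (C = 50087/(119 + (-18)² + 125*(-18)) = 50087/(119 + 324 - 2250) = 50087/(-1807) = 50087*(-1/1807) = -50087/1807 ≈ -27.718)
√(36031 + C) = √(36031 - 50087/1807) = √(65057930/1807) = √117559679510/1807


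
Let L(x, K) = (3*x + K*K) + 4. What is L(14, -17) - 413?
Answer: -78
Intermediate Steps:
L(x, K) = 4 + K² + 3*x (L(x, K) = (3*x + K²) + 4 = (K² + 3*x) + 4 = 4 + K² + 3*x)
L(14, -17) - 413 = (4 + (-17)² + 3*14) - 413 = (4 + 289 + 42) - 413 = 335 - 413 = -78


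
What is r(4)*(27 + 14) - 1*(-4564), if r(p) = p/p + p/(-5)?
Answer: 22861/5 ≈ 4572.2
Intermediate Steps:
r(p) = 1 - p/5 (r(p) = 1 + p*(-⅕) = 1 - p/5)
r(4)*(27 + 14) - 1*(-4564) = (1 - ⅕*4)*(27 + 14) - 1*(-4564) = (1 - ⅘)*41 + 4564 = (⅕)*41 + 4564 = 41/5 + 4564 = 22861/5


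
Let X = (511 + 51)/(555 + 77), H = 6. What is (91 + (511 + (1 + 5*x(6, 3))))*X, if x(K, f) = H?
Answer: 177873/316 ≈ 562.89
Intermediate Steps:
x(K, f) = 6
X = 281/316 (X = 562/632 = 562*(1/632) = 281/316 ≈ 0.88924)
(91 + (511 + (1 + 5*x(6, 3))))*X = (91 + (511 + (1 + 5*6)))*(281/316) = (91 + (511 + (1 + 30)))*(281/316) = (91 + (511 + 31))*(281/316) = (91 + 542)*(281/316) = 633*(281/316) = 177873/316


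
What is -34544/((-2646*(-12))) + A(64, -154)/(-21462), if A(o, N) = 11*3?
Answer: -631319/579474 ≈ -1.0895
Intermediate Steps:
A(o, N) = 33
-34544/((-2646*(-12))) + A(64, -154)/(-21462) = -34544/((-2646*(-12))) + 33/(-21462) = -34544/31752 + 33*(-1/21462) = -34544*1/31752 - 11/7154 = -4318/3969 - 11/7154 = -631319/579474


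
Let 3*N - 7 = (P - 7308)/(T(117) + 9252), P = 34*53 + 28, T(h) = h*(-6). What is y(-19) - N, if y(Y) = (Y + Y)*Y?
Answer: 3077488/4275 ≈ 719.88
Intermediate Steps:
T(h) = -6*h
P = 1830 (P = 1802 + 28 = 1830)
y(Y) = 2*Y² (y(Y) = (2*Y)*Y = 2*Y²)
N = 9062/4275 (N = 7/3 + ((1830 - 7308)/(-6*117 + 9252))/3 = 7/3 + (-5478/(-702 + 9252))/3 = 7/3 + (-5478/8550)/3 = 7/3 + (-5478*1/8550)/3 = 7/3 + (⅓)*(-913/1425) = 7/3 - 913/4275 = 9062/4275 ≈ 2.1198)
y(-19) - N = 2*(-19)² - 1*9062/4275 = 2*361 - 9062/4275 = 722 - 9062/4275 = 3077488/4275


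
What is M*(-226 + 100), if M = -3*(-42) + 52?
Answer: -22428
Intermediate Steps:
M = 178 (M = 126 + 52 = 178)
M*(-226 + 100) = 178*(-226 + 100) = 178*(-126) = -22428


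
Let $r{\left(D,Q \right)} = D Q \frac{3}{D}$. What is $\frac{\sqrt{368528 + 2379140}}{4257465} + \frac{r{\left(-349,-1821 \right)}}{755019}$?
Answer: $- \frac{607}{83891} + \frac{22 \sqrt{5677}}{4257465} \approx -0.0068462$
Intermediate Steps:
$r{\left(D,Q \right)} = 3 Q$
$\frac{\sqrt{368528 + 2379140}}{4257465} + \frac{r{\left(-349,-1821 \right)}}{755019} = \frac{\sqrt{368528 + 2379140}}{4257465} + \frac{3 \left(-1821\right)}{755019} = \sqrt{2747668} \cdot \frac{1}{4257465} - \frac{607}{83891} = 22 \sqrt{5677} \cdot \frac{1}{4257465} - \frac{607}{83891} = \frac{22 \sqrt{5677}}{4257465} - \frac{607}{83891} = - \frac{607}{83891} + \frac{22 \sqrt{5677}}{4257465}$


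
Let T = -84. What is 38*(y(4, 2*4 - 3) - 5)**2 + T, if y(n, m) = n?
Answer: -46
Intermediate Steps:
38*(y(4, 2*4 - 3) - 5)**2 + T = 38*(4 - 5)**2 - 84 = 38*(-1)**2 - 84 = 38*1 - 84 = 38 - 84 = -46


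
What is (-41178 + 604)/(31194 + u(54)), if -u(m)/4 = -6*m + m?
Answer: -20287/16137 ≈ -1.2572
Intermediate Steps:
u(m) = 20*m (u(m) = -4*(-6*m + m) = -(-20)*m = 20*m)
(-41178 + 604)/(31194 + u(54)) = (-41178 + 604)/(31194 + 20*54) = -40574/(31194 + 1080) = -40574/32274 = -40574*1/32274 = -20287/16137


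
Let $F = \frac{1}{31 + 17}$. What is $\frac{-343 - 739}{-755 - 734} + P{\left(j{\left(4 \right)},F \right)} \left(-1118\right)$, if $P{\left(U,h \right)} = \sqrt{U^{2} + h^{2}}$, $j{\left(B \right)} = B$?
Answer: $\frac{1082}{1489} - \frac{559 \sqrt{36865}}{24} \approx -4471.3$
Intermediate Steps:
$F = \frac{1}{48} \approx 0.020833$
$\frac{-343 - 739}{-755 - 734} + P{\left(j{\left(4 \right)},F \right)} \left(-1118\right) = \frac{-343 - 739}{-755 - 734} + \sqrt{4^{2} + \left(\frac{1}{48}\right)^{2}} \left(-1118\right) = - \frac{1082}{-1489} + \sqrt{16 + \frac{1}{2304}} \left(-1118\right) = \left(-1082\right) \left(- \frac{1}{1489}\right) + \sqrt{\frac{36865}{2304}} \left(-1118\right) = \frac{1082}{1489} + \frac{\sqrt{36865}}{48} \left(-1118\right) = \frac{1082}{1489} - \frac{559 \sqrt{36865}}{24}$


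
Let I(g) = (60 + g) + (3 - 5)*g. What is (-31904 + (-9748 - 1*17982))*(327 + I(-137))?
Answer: -31248216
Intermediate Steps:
I(g) = 60 - g (I(g) = (60 + g) - 2*g = 60 - g)
(-31904 + (-9748 - 1*17982))*(327 + I(-137)) = (-31904 + (-9748 - 1*17982))*(327 + (60 - 1*(-137))) = (-31904 + (-9748 - 17982))*(327 + (60 + 137)) = (-31904 - 27730)*(327 + 197) = -59634*524 = -31248216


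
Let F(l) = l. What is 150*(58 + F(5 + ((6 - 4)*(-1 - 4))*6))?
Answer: 450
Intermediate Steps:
150*(58 + F(5 + ((6 - 4)*(-1 - 4))*6)) = 150*(58 + (5 + ((6 - 4)*(-1 - 4))*6)) = 150*(58 + (5 + (2*(-5))*6)) = 150*(58 + (5 - 10*6)) = 150*(58 + (5 - 60)) = 150*(58 - 55) = 150*3 = 450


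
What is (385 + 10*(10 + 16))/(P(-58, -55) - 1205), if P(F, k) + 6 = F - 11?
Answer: -129/256 ≈ -0.50391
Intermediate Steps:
P(F, k) = -17 + F (P(F, k) = -6 + (F - 11) = -6 + (-11 + F) = -17 + F)
(385 + 10*(10 + 16))/(P(-58, -55) - 1205) = (385 + 10*(10 + 16))/((-17 - 58) - 1205) = (385 + 10*26)/(-75 - 1205) = (385 + 260)/(-1280) = 645*(-1/1280) = -129/256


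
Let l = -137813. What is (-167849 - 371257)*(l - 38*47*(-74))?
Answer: 3045409794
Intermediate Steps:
(-167849 - 371257)*(l - 38*47*(-74)) = (-167849 - 371257)*(-137813 - 38*47*(-74)) = -539106*(-137813 - 1786*(-74)) = -539106*(-137813 + 132164) = -539106*(-5649) = 3045409794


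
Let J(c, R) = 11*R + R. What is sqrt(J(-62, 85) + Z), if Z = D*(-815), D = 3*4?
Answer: 2*I*sqrt(2190) ≈ 93.595*I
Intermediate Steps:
D = 12
J(c, R) = 12*R
Z = -9780 (Z = 12*(-815) = -9780)
sqrt(J(-62, 85) + Z) = sqrt(12*85 - 9780) = sqrt(1020 - 9780) = sqrt(-8760) = 2*I*sqrt(2190)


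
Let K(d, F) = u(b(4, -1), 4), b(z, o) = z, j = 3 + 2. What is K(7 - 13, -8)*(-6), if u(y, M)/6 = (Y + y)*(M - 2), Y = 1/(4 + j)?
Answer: -296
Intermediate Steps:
j = 5
Y = ⅑ (Y = 1/(4 + 5) = 1/9 = ⅑ ≈ 0.11111)
u(y, M) = 6*(-2 + M)*(⅑ + y) (u(y, M) = 6*((⅑ + y)*(M - 2)) = 6*((⅑ + y)*(-2 + M)) = 6*((-2 + M)*(⅑ + y)) = 6*(-2 + M)*(⅑ + y))
K(d, F) = 148/3 (K(d, F) = -4/3 - 12*4 + (⅔)*4 + 6*4*4 = -4/3 - 48 + 8/3 + 96 = 148/3)
K(7 - 13, -8)*(-6) = (148/3)*(-6) = -296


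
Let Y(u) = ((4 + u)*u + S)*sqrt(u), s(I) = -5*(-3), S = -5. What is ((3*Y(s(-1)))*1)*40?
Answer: 33600*sqrt(15) ≈ 1.3013e+5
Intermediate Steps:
s(I) = 15
Y(u) = sqrt(u)*(-5 + u*(4 + u)) (Y(u) = ((4 + u)*u - 5)*sqrt(u) = (u*(4 + u) - 5)*sqrt(u) = (-5 + u*(4 + u))*sqrt(u) = sqrt(u)*(-5 + u*(4 + u)))
((3*Y(s(-1)))*1)*40 = ((3*(sqrt(15)*(-5 + 15**2 + 4*15)))*1)*40 = ((3*(sqrt(15)*(-5 + 225 + 60)))*1)*40 = ((3*(sqrt(15)*280))*1)*40 = ((3*(280*sqrt(15)))*1)*40 = ((840*sqrt(15))*1)*40 = (840*sqrt(15))*40 = 33600*sqrt(15)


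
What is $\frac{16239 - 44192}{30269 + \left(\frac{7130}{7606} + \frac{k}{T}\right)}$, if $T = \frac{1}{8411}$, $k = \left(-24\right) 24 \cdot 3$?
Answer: $\frac{106305259}{55158476452} \approx 0.0019273$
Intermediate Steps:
$k = -1728$ ($k = \left(-576\right) 3 = -1728$)
$T = \frac{1}{8411} \approx 0.00011889$
$\frac{16239 - 44192}{30269 + \left(\frac{7130}{7606} + \frac{k}{T}\right)} = \frac{16239 - 44192}{30269 + \left(\frac{7130}{7606} - 1728 \frac{1}{\frac{1}{8411}}\right)} = - \frac{27953}{30269 + \left(7130 \cdot \frac{1}{7606} - 14534208\right)} = - \frac{27953}{30269 + \left(\frac{3565}{3803} - 14534208\right)} = - \frac{27953}{30269 - \frac{55273589459}{3803}} = - \frac{27953}{- \frac{55158476452}{3803}} = \left(-27953\right) \left(- \frac{3803}{55158476452}\right) = \frac{106305259}{55158476452}$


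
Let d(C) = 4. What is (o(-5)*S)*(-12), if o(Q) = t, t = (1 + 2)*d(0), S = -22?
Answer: 3168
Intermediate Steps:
t = 12 (t = (1 + 2)*4 = 3*4 = 12)
o(Q) = 12
(o(-5)*S)*(-12) = (12*(-22))*(-12) = -264*(-12) = 3168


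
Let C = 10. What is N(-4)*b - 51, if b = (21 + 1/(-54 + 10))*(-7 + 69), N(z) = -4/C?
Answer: -31418/55 ≈ -571.24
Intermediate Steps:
N(z) = -⅖ (N(z) = -4/10 = -4*⅒ = -⅖)
b = 28613/22 (b = (21 + 1/(-44))*62 = (21 - 1/44)*62 = (923/44)*62 = 28613/22 ≈ 1300.6)
N(-4)*b - 51 = -⅖*28613/22 - 51 = -28613/55 - 51 = -31418/55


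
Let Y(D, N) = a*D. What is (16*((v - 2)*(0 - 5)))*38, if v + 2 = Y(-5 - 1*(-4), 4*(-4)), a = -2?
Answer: 6080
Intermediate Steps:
Y(D, N) = -2*D
v = 0 (v = -2 - 2*(-5 - 1*(-4)) = -2 - 2*(-5 + 4) = -2 - 2*(-1) = -2 + 2 = 0)
(16*((v - 2)*(0 - 5)))*38 = (16*((0 - 2)*(0 - 5)))*38 = (16*(-2*(-5)))*38 = (16*10)*38 = 160*38 = 6080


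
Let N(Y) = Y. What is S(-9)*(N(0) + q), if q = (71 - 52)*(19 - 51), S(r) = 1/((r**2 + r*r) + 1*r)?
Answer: -608/153 ≈ -3.9739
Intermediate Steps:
S(r) = 1/(r + 2*r**2) (S(r) = 1/((r**2 + r**2) + r) = 1/(2*r**2 + r) = 1/(r + 2*r**2))
q = -608 (q = 19*(-32) = -608)
S(-9)*(N(0) + q) = (1/((-9)*(1 + 2*(-9))))*(0 - 608) = -1/(9*(1 - 18))*(-608) = -1/9/(-17)*(-608) = -1/9*(-1/17)*(-608) = (1/153)*(-608) = -608/153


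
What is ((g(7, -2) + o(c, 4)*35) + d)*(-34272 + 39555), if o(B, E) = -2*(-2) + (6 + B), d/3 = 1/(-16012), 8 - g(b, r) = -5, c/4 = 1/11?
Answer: 349616065329/176132 ≈ 1.9850e+6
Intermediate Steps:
c = 4/11 ≈ 0.36364
g(b, r) = 13 (g(b, r) = 8 - 1*(-5) = 8 + 5 = 13)
d = -3/16012 (d = 3/(-16012) = 3*(-1/16012) = -3/16012 ≈ -0.00018736)
o(B, E) = 10 + B (o(B, E) = 4 + (6 + B) = 10 + B)
((g(7, -2) + o(c, 4)*35) + d)*(-34272 + 39555) = ((13 + (10 + 4/11)*35) - 3/16012)*(-34272 + 39555) = ((13 + (114/11)*35) - 3/16012)*5283 = ((13 + 3990/11) - 3/16012)*5283 = (4133/11 - 3/16012)*5283 = (66177563/176132)*5283 = 349616065329/176132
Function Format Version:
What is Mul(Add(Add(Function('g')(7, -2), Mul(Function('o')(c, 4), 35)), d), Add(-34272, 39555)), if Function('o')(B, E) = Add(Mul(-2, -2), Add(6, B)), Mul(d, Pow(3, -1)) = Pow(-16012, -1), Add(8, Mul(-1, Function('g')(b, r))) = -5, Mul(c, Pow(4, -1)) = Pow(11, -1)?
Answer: Rational(349616065329, 176132) ≈ 1.9850e+6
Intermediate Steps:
c = Rational(4, 11) (c = Mul(4, Pow(11, -1)) = Mul(4, Rational(1, 11)) = Rational(4, 11) ≈ 0.36364)
Function('g')(b, r) = 13 (Function('g')(b, r) = Add(8, Mul(-1, -5)) = Add(8, 5) = 13)
d = Rational(-3, 16012) (d = Mul(3, Pow(-16012, -1)) = Mul(3, Rational(-1, 16012)) = Rational(-3, 16012) ≈ -0.00018736)
Function('o')(B, E) = Add(10, B) (Function('o')(B, E) = Add(4, Add(6, B)) = Add(10, B))
Mul(Add(Add(Function('g')(7, -2), Mul(Function('o')(c, 4), 35)), d), Add(-34272, 39555)) = Mul(Add(Add(13, Mul(Add(10, Rational(4, 11)), 35)), Rational(-3, 16012)), Add(-34272, 39555)) = Mul(Add(Add(13, Mul(Rational(114, 11), 35)), Rational(-3, 16012)), 5283) = Mul(Add(Add(13, Rational(3990, 11)), Rational(-3, 16012)), 5283) = Mul(Add(Rational(4133, 11), Rational(-3, 16012)), 5283) = Mul(Rational(66177563, 176132), 5283) = Rational(349616065329, 176132)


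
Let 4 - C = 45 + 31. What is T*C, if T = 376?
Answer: -27072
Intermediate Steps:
C = -72 (C = 4 - (45 + 31) = 4 - 1*76 = 4 - 76 = -72)
T*C = 376*(-72) = -27072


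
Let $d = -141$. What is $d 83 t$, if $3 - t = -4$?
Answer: $-81921$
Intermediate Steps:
$t = 7$ ($t = 3 - -4 = 3 + 4 = 7$)
$d 83 t = - 141 \cdot 83 \cdot 7 = \left(-141\right) 581 = -81921$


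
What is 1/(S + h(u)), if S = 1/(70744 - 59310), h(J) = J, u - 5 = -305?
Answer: -11434/3430199 ≈ -0.0033333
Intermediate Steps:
u = -300 (u = 5 - 305 = -300)
S = 1/11434 ≈ 8.7458e-5
1/(S + h(u)) = 1/(1/11434 - 300) = 1/(-3430199/11434) = -11434/3430199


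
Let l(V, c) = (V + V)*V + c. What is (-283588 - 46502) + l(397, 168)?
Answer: -14704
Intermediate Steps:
l(V, c) = c + 2*V² (l(V, c) = (2*V)*V + c = 2*V² + c = c + 2*V²)
(-283588 - 46502) + l(397, 168) = (-283588 - 46502) + (168 + 2*397²) = -330090 + (168 + 2*157609) = -330090 + (168 + 315218) = -330090 + 315386 = -14704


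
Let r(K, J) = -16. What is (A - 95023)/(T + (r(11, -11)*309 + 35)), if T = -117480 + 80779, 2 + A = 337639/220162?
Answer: 20920556411/9160940820 ≈ 2.2837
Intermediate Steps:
A = -102685/220162 (A = -2 + 337639/220162 = -102685/220162 ≈ -0.46641)
T = -36701
(A - 95023)/(T + (r(11, -11)*309 + 35)) = (-102685/220162 - 95023)/(-36701 + (-16*309 + 35)) = -20920556411/(220162*(-36701 + (-4944 + 35))) = -20920556411/(220162*(-36701 - 4909)) = -20920556411/220162/(-41610) = -20920556411/220162*(-1/41610) = 20920556411/9160940820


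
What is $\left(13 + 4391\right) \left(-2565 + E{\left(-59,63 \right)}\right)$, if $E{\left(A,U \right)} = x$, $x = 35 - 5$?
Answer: $-11164140$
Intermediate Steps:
$x = 30$ ($x = 35 - 5 = 30$)
$E{\left(A,U \right)} = 30$
$\left(13 + 4391\right) \left(-2565 + E{\left(-59,63 \right)}\right) = \left(13 + 4391\right) \left(-2565 + 30\right) = 4404 \left(-2535\right) = -11164140$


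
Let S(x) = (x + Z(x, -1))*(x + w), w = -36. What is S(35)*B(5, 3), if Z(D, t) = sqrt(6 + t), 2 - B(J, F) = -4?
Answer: -210 - 6*sqrt(5) ≈ -223.42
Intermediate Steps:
B(J, F) = 6 (B(J, F) = 2 - 1*(-4) = 2 + 4 = 6)
S(x) = (-36 + x)*(x + sqrt(5)) (S(x) = (x + sqrt(6 - 1))*(x - 36) = (x + sqrt(5))*(-36 + x) = (-36 + x)*(x + sqrt(5)))
S(35)*B(5, 3) = (35**2 - 36*35 - 36*sqrt(5) + 35*sqrt(5))*6 = (1225 - 1260 - 36*sqrt(5) + 35*sqrt(5))*6 = (-35 - sqrt(5))*6 = -210 - 6*sqrt(5)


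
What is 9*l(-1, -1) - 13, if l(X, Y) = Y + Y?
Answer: -31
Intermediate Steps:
l(X, Y) = 2*Y
9*l(-1, -1) - 13 = 9*(2*(-1)) - 13 = 9*(-2) - 13 = -18 - 13 = -31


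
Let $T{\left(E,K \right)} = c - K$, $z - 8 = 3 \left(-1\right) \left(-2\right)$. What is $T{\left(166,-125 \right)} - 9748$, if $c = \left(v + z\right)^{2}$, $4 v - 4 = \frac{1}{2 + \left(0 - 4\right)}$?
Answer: $- \frac{601711}{64} \approx -9401.7$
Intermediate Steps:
$z = 14$ ($z = 8 + 3 \left(-1\right) \left(-2\right) = 8 - -6 = 8 + 6 = 14$)
$v = \frac{7}{8}$ ($v = 1 + \frac{1}{4 \left(2 + \left(0 - 4\right)\right)} = 1 + \frac{1}{4 \left(2 - 4\right)} = 1 + \frac{1}{4 \left(-2\right)} = 1 + \frac{1}{4} \left(- \frac{1}{2}\right) = 1 - \frac{1}{8} = \frac{7}{8} \approx 0.875$)
$c = \frac{14161}{64}$ ($c = \left(\frac{7}{8} + 14\right)^{2} = \left(\frac{119}{8}\right)^{2} = \frac{14161}{64} \approx 221.27$)
$T{\left(E,K \right)} = \frac{14161}{64} - K$
$T{\left(166,-125 \right)} - 9748 = \left(\frac{14161}{64} - -125\right) - 9748 = \left(\frac{14161}{64} + 125\right) - 9748 = \frac{22161}{64} - 9748 = - \frac{601711}{64}$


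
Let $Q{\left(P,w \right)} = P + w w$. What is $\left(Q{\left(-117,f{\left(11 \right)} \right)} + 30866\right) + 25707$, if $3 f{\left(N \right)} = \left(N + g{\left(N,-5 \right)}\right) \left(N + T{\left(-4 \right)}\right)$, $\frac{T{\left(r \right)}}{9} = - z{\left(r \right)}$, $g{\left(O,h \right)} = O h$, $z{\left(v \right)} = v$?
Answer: $\frac{4784728}{9} \approx 5.3164 \cdot 10^{5}$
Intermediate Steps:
$T{\left(r \right)} = - 9 r$ ($T{\left(r \right)} = 9 \left(- r\right) = - 9 r$)
$f{\left(N \right)} = - \frac{4 N \left(36 + N\right)}{3}$ ($f{\left(N \right)} = \frac{\left(N + N \left(-5\right)\right) \left(N - -36\right)}{3} = \frac{\left(N - 5 N\right) \left(N + 36\right)}{3} = \frac{- 4 N \left(36 + N\right)}{3} = \frac{\left(-4\right) N \left(36 + N\right)}{3} = - \frac{4 N \left(36 + N\right)}{3}$)
$Q{\left(P,w \right)} = P + w^{2}$
$\left(Q{\left(-117,f{\left(11 \right)} \right)} + 30866\right) + 25707 = \left(\left(-117 + \left(\frac{4}{3} \cdot 11 \left(-36 - 11\right)\right)^{2}\right) + 30866\right) + 25707 = \left(\left(-117 + \left(\frac{4}{3} \cdot 11 \left(-47\right)\right)^{2}\right) + 30866\right) + 25707 = \left(\left(-117 + \left(- \frac{2068}{3}\right)^{2}\right) + 30866\right) + 25707 = \left(\left(-117 + \frac{4276624}{9}\right) + 30866\right) + 25707 = \left(\frac{4275571}{9} + 30866\right) + 25707 = \frac{4553365}{9} + 25707 = \frac{4784728}{9}$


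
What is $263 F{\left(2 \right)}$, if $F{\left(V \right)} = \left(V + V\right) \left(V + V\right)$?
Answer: $4208$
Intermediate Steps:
$F{\left(V \right)} = 4 V^{2}$ ($F{\left(V \right)} = 2 V 2 V = 4 V^{2}$)
$263 F{\left(2 \right)} = 263 \cdot 4 \cdot 2^{2} = 263 \cdot 4 \cdot 4 = 263 \cdot 16 = 4208$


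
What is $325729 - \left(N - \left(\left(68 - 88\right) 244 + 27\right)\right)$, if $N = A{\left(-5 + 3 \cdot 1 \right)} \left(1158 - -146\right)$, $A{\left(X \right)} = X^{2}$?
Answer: $315660$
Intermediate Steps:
$N = 5216$ ($N = \left(-5 + 3 \cdot 1\right)^{2} \left(1158 - -146\right) = \left(-5 + 3\right)^{2} \left(1158 + 146\right) = \left(-2\right)^{2} \cdot 1304 = 4 \cdot 1304 = 5216$)
$325729 - \left(N - \left(\left(68 - 88\right) 244 + 27\right)\right) = 325729 - \left(5216 - \left(\left(68 - 88\right) 244 + 27\right)\right) = 325729 - \left(5216 - \left(\left(-20\right) 244 + 27\right)\right) = 325729 - \left(5216 - \left(-4880 + 27\right)\right) = 325729 - \left(5216 - -4853\right) = 325729 - \left(5216 + 4853\right) = 325729 - 10069 = 315660$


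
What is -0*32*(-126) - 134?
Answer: -134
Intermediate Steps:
-0*32*(-126) - 134 = -1*0*(-126) - 134 = 0*(-126) - 134 = 0 - 134 = -134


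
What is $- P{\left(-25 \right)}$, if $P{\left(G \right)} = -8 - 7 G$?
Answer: $-167$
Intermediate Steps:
$- P{\left(-25 \right)} = - (-8 - -175) = - (-8 + 175) = \left(-1\right) 167 = -167$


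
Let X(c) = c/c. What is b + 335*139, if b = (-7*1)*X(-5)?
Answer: 46558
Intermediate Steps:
X(c) = 1
b = -7 (b = -7*1*1 = -7*1 = -7)
b + 335*139 = -7 + 335*139 = -7 + 46565 = 46558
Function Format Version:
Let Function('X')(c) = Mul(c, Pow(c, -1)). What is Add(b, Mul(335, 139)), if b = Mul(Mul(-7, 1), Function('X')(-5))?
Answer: 46558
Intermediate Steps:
Function('X')(c) = 1
b = -7 (b = Mul(Mul(-7, 1), 1) = Mul(-7, 1) = -7)
Add(b, Mul(335, 139)) = Add(-7, Mul(335, 139)) = Add(-7, 46565) = 46558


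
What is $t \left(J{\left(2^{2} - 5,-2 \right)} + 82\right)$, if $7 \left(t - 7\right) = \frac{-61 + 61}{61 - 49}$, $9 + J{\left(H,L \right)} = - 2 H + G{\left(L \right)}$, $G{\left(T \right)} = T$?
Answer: $511$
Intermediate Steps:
$J{\left(H,L \right)} = -9 + L - 2 H$ ($J{\left(H,L \right)} = -9 - \left(- L + 2 H\right) = -9 + L - 2 H$)
$t = 7$ ($t = 7 + \frac{\left(-61 + 61\right) \frac{1}{61 - 49}}{7} = 7 + \frac{0 \cdot \frac{1}{12}}{7} = 7 + \frac{1}{7} \cdot 0 = 7 + 0 = 7$)
$t \left(J{\left(2^{2} - 5,-2 \right)} + 82\right) = 7 \left(\left(-9 - 2 - 2 \left(2^{2} - 5\right)\right) + 82\right) = 7 \left(\left(-9 - 2 - 2 \left(4 - 5\right)\right) + 82\right) = 7 \left(\left(-9 - 2 - -2\right) + 82\right) = 7 \left(\left(-9 - 2 + 2\right) + 82\right) = 7 \left(-9 + 82\right) = 7 \cdot 73 = 511$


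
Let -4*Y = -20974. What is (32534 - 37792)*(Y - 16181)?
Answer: 57509375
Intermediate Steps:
Y = 10487/2 (Y = -¼*(-20974) = 10487/2 ≈ 5243.5)
(32534 - 37792)*(Y - 16181) = (32534 - 37792)*(10487/2 - 16181) = -5258*(-21875/2) = 57509375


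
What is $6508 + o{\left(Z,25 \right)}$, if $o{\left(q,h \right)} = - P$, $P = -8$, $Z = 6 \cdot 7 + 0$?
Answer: $6516$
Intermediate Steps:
$Z = 42$ ($Z = 42 + 0 = 42$)
$o{\left(q,h \right)} = 8$ ($o{\left(q,h \right)} = \left(-1\right) \left(-8\right) = 8$)
$6508 + o{\left(Z,25 \right)} = 6508 + 8 = 6516$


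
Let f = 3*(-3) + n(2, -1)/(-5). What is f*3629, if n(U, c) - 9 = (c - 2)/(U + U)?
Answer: -772977/20 ≈ -38649.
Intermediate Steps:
n(U, c) = 9 + (-2 + c)/(2*U) (n(U, c) = 9 + (c - 2)/(U + U) = 9 + (-2 + c)/((2*U)) = 9 + (-2 + c)*(1/(2*U)) = 9 + (-2 + c)/(2*U))
f = -213/20 (f = 3*(-3) + ((½)*(-2 - 1 + 18*2)/2)/(-5) = -9 + ((½)*(½)*(-2 - 1 + 36))*(-⅕) = -9 + ((½)*(½)*33)*(-⅕) = -9 + (33/4)*(-⅕) = -9 - 33/20 = -213/20 ≈ -10.650)
f*3629 = -213/20*3629 = -772977/20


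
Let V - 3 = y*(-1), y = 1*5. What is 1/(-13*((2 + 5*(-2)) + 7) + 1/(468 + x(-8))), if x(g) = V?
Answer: 466/6059 ≈ 0.076910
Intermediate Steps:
y = 5
V = -2 (V = 3 + 5*(-1) = 3 - 5 = -2)
x(g) = -2
1/(-13*((2 + 5*(-2)) + 7) + 1/(468 + x(-8))) = 1/(-13*((2 + 5*(-2)) + 7) + 1/(468 - 2)) = 1/(-13*((2 - 10) + 7) + 1/466) = 1/(-13*(-8 + 7) + 1/466) = 1/(-13*(-1) + 1/466) = 1/(13 + 1/466) = 1/(6059/466) = 466/6059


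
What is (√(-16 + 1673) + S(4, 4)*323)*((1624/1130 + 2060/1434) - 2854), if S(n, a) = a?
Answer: -1492267126672/405105 - 1155005516*√1657/405105 ≈ -3.7997e+6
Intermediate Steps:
(√(-16 + 1673) + S(4, 4)*323)*((1624/1130 + 2060/1434) - 2854) = (√(-16 + 1673) + 4*323)*((1624/1130 + 2060/1434) - 2854) = (√1657 + 1292)*((1624*(1/1130) + 2060*(1/1434)) - 2854) = (1292 + √1657)*((812/565 + 1030/717) - 2854) = (1292 + √1657)*(1164154/405105 - 2854) = (1292 + √1657)*(-1155005516/405105) = -1492267126672/405105 - 1155005516*√1657/405105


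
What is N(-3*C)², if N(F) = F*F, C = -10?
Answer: 810000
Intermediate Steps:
N(F) = F²
N(-3*C)² = ((-3*(-10))²)² = (30²)² = 900² = 810000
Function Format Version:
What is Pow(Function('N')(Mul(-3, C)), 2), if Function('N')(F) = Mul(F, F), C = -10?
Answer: 810000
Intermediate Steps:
Function('N')(F) = Pow(F, 2)
Pow(Function('N')(Mul(-3, C)), 2) = Pow(Pow(Mul(-3, -10), 2), 2) = Pow(Pow(30, 2), 2) = Pow(900, 2) = 810000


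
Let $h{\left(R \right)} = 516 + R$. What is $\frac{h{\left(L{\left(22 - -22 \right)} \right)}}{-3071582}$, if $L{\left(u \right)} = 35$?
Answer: $- \frac{551}{3071582} \approx -0.00017939$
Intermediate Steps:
$\frac{h{\left(L{\left(22 - -22 \right)} \right)}}{-3071582} = \frac{516 + 35}{-3071582} = 551 \left(- \frac{1}{3071582}\right) = - \frac{551}{3071582}$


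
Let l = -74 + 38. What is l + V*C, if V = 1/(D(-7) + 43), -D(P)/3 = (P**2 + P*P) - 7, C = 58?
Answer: -4169/115 ≈ -36.252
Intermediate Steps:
l = -36
D(P) = 21 - 6*P**2 (D(P) = -3*((P**2 + P*P) - 7) = -3*((P**2 + P**2) - 7) = -3*(2*P**2 - 7) = -3*(-7 + 2*P**2) = 21 - 6*P**2)
V = -1/230 (V = 1/((21 - 6*(-7)**2) + 43) = 1/((21 - 6*49) + 43) = 1/((21 - 294) + 43) = 1/(-273 + 43) = 1/(-230) = -1/230 ≈ -0.0043478)
l + V*C = -36 - 1/230*58 = -36 - 29/115 = -4169/115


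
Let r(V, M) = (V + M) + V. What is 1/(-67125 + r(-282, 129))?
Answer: -1/67560 ≈ -1.4802e-5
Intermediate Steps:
r(V, M) = M + 2*V (r(V, M) = (M + V) + V = M + 2*V)
1/(-67125 + r(-282, 129)) = 1/(-67125 + (129 + 2*(-282))) = 1/(-67125 + (129 - 564)) = 1/(-67125 - 435) = 1/(-67560) = -1/67560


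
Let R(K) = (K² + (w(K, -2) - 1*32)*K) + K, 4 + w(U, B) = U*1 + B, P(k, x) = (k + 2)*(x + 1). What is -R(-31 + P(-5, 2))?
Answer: -4680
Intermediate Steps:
P(k, x) = (1 + x)*(2 + k) (P(k, x) = (2 + k)*(1 + x) = (1 + x)*(2 + k))
w(U, B) = -4 + B + U (w(U, B) = -4 + (U*1 + B) = -4 + (U + B) = -4 + (B + U) = -4 + B + U)
R(K) = K + K² + K*(-38 + K) (R(K) = (K² + ((-4 - 2 + K) - 1*32)*K) + K = (K² + ((-6 + K) - 32)*K) + K = (K² + (-38 + K)*K) + K = (K² + K*(-38 + K)) + K = K + K² + K*(-38 + K))
-R(-31 + P(-5, 2)) = -(-31 + (2 - 5 + 2*2 - 5*2))*(-37 + 2*(-31 + (2 - 5 + 2*2 - 5*2))) = -(-31 + (2 - 5 + 4 - 10))*(-37 + 2*(-31 + (2 - 5 + 4 - 10))) = -(-31 - 9)*(-37 + 2*(-31 - 9)) = -(-40)*(-37 + 2*(-40)) = -(-40)*(-37 - 80) = -(-40)*(-117) = -1*4680 = -4680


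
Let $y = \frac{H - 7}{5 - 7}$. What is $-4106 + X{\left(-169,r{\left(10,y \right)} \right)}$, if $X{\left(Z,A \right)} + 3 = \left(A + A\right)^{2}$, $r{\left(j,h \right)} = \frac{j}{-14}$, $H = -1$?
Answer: $- \frac{201241}{49} \approx -4107.0$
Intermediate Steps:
$y = 4$ ($y = \frac{-1 - 7}{5 - 7} = - \frac{8}{-2} = \left(-8\right) \left(- \frac{1}{2}\right) = 4$)
$r{\left(j,h \right)} = - \frac{j}{14}$ ($r{\left(j,h \right)} = j \left(- \frac{1}{14}\right) = - \frac{j}{14}$)
$X{\left(Z,A \right)} = -3 + 4 A^{2}$ ($X{\left(Z,A \right)} = -3 + \left(A + A\right)^{2} = -3 + \left(2 A\right)^{2} = -3 + 4 A^{2}$)
$-4106 + X{\left(-169,r{\left(10,y \right)} \right)} = -4106 - \left(3 - 4 \left(\left(- \frac{1}{14}\right) 10\right)^{2}\right) = -4106 - \left(3 - 4 \left(- \frac{5}{7}\right)^{2}\right) = -4106 + \left(-3 + 4 \cdot \frac{25}{49}\right) = -4106 + \left(-3 + \frac{100}{49}\right) = -4106 - \frac{47}{49} = - \frac{201241}{49}$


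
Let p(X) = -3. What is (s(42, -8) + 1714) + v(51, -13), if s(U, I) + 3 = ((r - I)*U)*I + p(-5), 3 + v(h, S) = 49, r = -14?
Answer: 3770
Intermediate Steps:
v(h, S) = 46 (v(h, S) = -3 + 49 = 46)
s(U, I) = -6 + I*U*(-14 - I) (s(U, I) = -3 + (((-14 - I)*U)*I - 3) = -3 + ((U*(-14 - I))*I - 3) = -3 + (I*U*(-14 - I) - 3) = -3 + (-3 + I*U*(-14 - I)) = -6 + I*U*(-14 - I))
(s(42, -8) + 1714) + v(51, -13) = ((-6 - 1*42*(-8)² - 14*(-8)*42) + 1714) + 46 = ((-6 - 1*42*64 + 4704) + 1714) + 46 = ((-6 - 2688 + 4704) + 1714) + 46 = (2010 + 1714) + 46 = 3724 + 46 = 3770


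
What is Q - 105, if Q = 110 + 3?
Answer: 8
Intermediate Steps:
Q = 113
Q - 105 = 113 - 105 = 8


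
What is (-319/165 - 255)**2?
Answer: 14853316/225 ≈ 66015.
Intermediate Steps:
(-319/165 - 255)**2 = (-319*1/165 - 255)**2 = (-29/15 - 255)**2 = (-3854/15)**2 = 14853316/225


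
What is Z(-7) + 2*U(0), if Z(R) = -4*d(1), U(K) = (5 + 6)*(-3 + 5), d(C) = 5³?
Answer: -456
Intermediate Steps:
d(C) = 125
U(K) = 22 (U(K) = 11*2 = 22)
Z(R) = -500 (Z(R) = -4*125 = -500)
Z(-7) + 2*U(0) = -500 + 2*22 = -500 + 44 = -456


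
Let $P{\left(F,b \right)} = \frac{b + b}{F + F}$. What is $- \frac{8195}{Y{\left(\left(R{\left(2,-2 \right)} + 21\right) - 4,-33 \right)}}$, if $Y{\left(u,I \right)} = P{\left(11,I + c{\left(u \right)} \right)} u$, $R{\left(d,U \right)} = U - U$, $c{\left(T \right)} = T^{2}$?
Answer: $- \frac{90145}{4352} \approx -20.713$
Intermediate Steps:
$R{\left(d,U \right)} = 0$
$P{\left(F,b \right)} = \frac{b}{F}$ ($P{\left(F,b \right)} = \frac{2 b}{2 F} = 2 b \frac{1}{2 F} = \frac{b}{F}$)
$Y{\left(u,I \right)} = u \left(\frac{I}{11} + \frac{u^{2}}{11}\right)$ ($Y{\left(u,I \right)} = \frac{I + u^{2}}{11} u = \left(I + u^{2}\right) \frac{1}{11} u = \left(\frac{I}{11} + \frac{u^{2}}{11}\right) u = u \left(\frac{I}{11} + \frac{u^{2}}{11}\right)$)
$- \frac{8195}{Y{\left(\left(R{\left(2,-2 \right)} + 21\right) - 4,-33 \right)}} = - \frac{8195}{\frac{1}{11} \left(\left(0 + 21\right) - 4\right) \left(-33 + \left(\left(0 + 21\right) - 4\right)^{2}\right)} = - \frac{8195}{\frac{1}{11} \left(21 - 4\right) \left(-33 + \left(21 - 4\right)^{2}\right)} = - \frac{8195}{\frac{1}{11} \cdot 17 \left(-33 + 17^{2}\right)} = - \frac{8195}{\frac{1}{11} \cdot 17 \left(-33 + 289\right)} = - \frac{8195}{\frac{1}{11} \cdot 17 \cdot 256} = - \frac{8195}{\frac{4352}{11}} = \left(-8195\right) \frac{11}{4352} = - \frac{90145}{4352}$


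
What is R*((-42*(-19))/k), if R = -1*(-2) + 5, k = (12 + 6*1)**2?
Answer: 931/54 ≈ 17.241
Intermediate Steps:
k = 324 (k = (12 + 6)**2 = 18**2 = 324)
R = 7 (R = 2 + 5 = 7)
R*((-42*(-19))/k) = 7*(-42*(-19)/324) = 7*(798*(1/324)) = 7*(133/54) = 931/54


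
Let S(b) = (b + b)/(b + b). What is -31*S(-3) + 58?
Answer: 27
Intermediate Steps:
S(b) = 1 (S(b) = (2*b)/((2*b)) = (2*b)*(1/(2*b)) = 1)
-31*S(-3) + 58 = -31*1 + 58 = -31 + 58 = 27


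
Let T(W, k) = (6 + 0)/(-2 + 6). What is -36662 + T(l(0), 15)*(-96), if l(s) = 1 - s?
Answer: -36806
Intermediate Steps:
T(W, k) = 3/2 (T(W, k) = 6/4 = 6*(¼) = 3/2)
-36662 + T(l(0), 15)*(-96) = -36662 + (3/2)*(-96) = -36662 - 144 = -36806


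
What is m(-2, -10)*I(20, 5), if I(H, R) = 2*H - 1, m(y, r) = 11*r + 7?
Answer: -4017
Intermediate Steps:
m(y, r) = 7 + 11*r
I(H, R) = -1 + 2*H
m(-2, -10)*I(20, 5) = (7 + 11*(-10))*(-1 + 2*20) = (7 - 110)*(-1 + 40) = -103*39 = -4017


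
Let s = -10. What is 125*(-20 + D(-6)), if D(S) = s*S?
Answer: 5000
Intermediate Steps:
D(S) = -10*S
125*(-20 + D(-6)) = 125*(-20 - 10*(-6)) = 125*(-20 + 60) = 125*40 = 5000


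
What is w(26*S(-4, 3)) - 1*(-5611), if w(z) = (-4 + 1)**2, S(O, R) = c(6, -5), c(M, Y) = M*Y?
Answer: 5620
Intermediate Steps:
S(O, R) = -30 (S(O, R) = 6*(-5) = -30)
w(z) = 9 (w(z) = (-3)**2 = 9)
w(26*S(-4, 3)) - 1*(-5611) = 9 - 1*(-5611) = 9 + 5611 = 5620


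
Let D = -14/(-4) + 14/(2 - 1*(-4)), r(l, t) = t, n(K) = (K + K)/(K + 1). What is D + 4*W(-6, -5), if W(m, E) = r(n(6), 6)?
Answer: 179/6 ≈ 29.833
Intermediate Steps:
n(K) = 2*K/(1 + K) (n(K) = (2*K)/(1 + K) = 2*K/(1 + K))
W(m, E) = 6
D = 35/6 (D = -14*(-¼) + 14/(2 + 4) = 7/2 + 14/6 = 7/2 + 14*(⅙) = 7/2 + 7/3 = 35/6 ≈ 5.8333)
D + 4*W(-6, -5) = 35/6 + 4*6 = 35/6 + 24 = 179/6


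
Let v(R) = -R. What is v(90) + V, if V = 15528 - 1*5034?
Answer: 10404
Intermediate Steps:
V = 10494 (V = 15528 - 5034 = 10494)
v(90) + V = -1*90 + 10494 = -90 + 10494 = 10404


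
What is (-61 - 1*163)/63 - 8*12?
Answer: -896/9 ≈ -99.556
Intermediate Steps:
(-61 - 1*163)/63 - 8*12 = (-61 - 163)*(1/63) - 96 = -224*1/63 - 96 = -32/9 - 96 = -896/9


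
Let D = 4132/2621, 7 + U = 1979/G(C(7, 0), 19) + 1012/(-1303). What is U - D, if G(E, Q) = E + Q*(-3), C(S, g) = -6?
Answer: -8770990684/215155269 ≈ -40.766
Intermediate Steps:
G(E, Q) = E - 3*Q
U = -3217016/82089 (U = -7 + (1979/(-6 - 3*19) + 1012/(-1303)) = -7 + (1979/(-6 - 57) + 1012*(-1/1303)) = -7 + (1979/(-63) - 1012/1303) = -7 + (1979*(-1/63) - 1012/1303) = -7 + (-1979/63 - 1012/1303) = -7 - 2642393/82089 = -3217016/82089 ≈ -39.189)
D = 4132/2621 (D = 4132*(1/2621) = 4132/2621 ≈ 1.5765)
U - D = -3217016/82089 - 1*4132/2621 = -3217016/82089 - 4132/2621 = -8770990684/215155269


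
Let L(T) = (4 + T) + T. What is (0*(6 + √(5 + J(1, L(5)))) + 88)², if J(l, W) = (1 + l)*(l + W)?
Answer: 7744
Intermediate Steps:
L(T) = 4 + 2*T
J(l, W) = (1 + l)*(W + l)
(0*(6 + √(5 + J(1, L(5)))) + 88)² = (0*(6 + √(5 + ((4 + 2*5) + 1 + 1² + (4 + 2*5)*1))) + 88)² = (0*(6 + √(5 + ((4 + 10) + 1 + 1 + (4 + 10)*1))) + 88)² = (0*(6 + √(5 + (14 + 1 + 1 + 14*1))) + 88)² = (0*(6 + √(5 + (14 + 1 + 1 + 14))) + 88)² = (0*(6 + √(5 + 30)) + 88)² = (0*(6 + √35) + 88)² = (0 + 88)² = 88² = 7744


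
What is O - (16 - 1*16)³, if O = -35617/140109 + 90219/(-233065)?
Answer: -20941569976/32654504085 ≈ -0.64131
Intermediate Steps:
O = -20941569976/32654504085 (O = -35617*1/140109 + 90219*(-1/233065) = -35617/140109 - 90219/233065 = -20941569976/32654504085 ≈ -0.64131)
O - (16 - 1*16)³ = -20941569976/32654504085 - (16 - 1*16)³ = -20941569976/32654504085 - (16 - 16)³ = -20941569976/32654504085 - 1*0³ = -20941569976/32654504085 - 1*0 = -20941569976/32654504085 + 0 = -20941569976/32654504085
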